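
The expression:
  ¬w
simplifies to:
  ¬w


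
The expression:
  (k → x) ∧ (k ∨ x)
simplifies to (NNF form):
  x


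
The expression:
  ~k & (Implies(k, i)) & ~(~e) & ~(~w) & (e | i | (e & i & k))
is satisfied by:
  {e: True, w: True, k: False}


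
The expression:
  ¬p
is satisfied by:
  {p: False}


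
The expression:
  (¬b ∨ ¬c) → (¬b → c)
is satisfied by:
  {b: True, c: True}
  {b: True, c: False}
  {c: True, b: False}


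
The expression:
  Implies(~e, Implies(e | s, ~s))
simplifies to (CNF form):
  e | ~s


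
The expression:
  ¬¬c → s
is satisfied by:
  {s: True, c: False}
  {c: False, s: False}
  {c: True, s: True}


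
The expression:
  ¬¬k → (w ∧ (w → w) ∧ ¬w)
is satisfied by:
  {k: False}


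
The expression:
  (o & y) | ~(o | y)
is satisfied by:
  {o: False, y: False}
  {y: True, o: True}


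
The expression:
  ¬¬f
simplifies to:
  f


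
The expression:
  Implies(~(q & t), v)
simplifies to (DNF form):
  v | (q & t)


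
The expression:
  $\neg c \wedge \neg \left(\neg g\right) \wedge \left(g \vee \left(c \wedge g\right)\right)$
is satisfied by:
  {g: True, c: False}


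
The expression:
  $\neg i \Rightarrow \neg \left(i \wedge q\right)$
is always true.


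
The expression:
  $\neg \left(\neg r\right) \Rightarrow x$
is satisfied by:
  {x: True, r: False}
  {r: False, x: False}
  {r: True, x: True}


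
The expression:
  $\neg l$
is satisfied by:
  {l: False}


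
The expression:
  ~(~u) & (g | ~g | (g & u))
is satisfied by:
  {u: True}


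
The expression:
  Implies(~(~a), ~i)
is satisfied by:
  {a: False, i: False}
  {i: True, a: False}
  {a: True, i: False}


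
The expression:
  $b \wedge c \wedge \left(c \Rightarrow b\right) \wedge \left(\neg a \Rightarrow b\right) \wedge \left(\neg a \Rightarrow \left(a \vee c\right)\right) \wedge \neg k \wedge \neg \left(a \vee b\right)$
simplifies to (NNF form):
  $\text{False}$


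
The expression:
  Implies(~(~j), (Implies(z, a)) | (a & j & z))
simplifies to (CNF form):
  a | ~j | ~z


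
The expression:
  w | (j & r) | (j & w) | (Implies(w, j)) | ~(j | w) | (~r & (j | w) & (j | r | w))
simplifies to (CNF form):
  True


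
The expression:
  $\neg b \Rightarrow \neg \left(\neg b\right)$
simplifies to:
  $b$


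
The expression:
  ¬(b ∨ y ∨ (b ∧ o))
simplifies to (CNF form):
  ¬b ∧ ¬y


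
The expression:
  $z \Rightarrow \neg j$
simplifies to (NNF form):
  $\neg j \vee \neg z$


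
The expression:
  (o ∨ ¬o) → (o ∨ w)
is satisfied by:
  {o: True, w: True}
  {o: True, w: False}
  {w: True, o: False}


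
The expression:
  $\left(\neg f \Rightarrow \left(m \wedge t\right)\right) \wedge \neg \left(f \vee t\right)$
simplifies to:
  $\text{False}$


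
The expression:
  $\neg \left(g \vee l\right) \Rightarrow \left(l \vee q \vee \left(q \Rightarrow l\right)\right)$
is always true.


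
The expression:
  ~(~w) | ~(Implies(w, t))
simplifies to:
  w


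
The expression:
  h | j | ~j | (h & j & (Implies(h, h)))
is always true.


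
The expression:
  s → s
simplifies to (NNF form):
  True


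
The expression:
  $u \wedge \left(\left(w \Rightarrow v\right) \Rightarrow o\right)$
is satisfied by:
  {o: True, w: True, u: True, v: False}
  {o: True, u: True, v: False, w: False}
  {o: True, w: True, u: True, v: True}
  {o: True, u: True, v: True, w: False}
  {u: True, w: True, v: False, o: False}


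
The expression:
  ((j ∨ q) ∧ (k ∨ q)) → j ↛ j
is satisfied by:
  {q: False, k: False, j: False}
  {j: True, q: False, k: False}
  {k: True, q: False, j: False}


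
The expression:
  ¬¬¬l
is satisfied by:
  {l: False}


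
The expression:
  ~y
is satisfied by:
  {y: False}


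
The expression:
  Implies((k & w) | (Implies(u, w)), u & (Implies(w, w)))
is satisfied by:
  {u: True}


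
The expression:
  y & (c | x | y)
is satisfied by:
  {y: True}


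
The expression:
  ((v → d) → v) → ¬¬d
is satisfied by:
  {d: True, v: False}
  {v: False, d: False}
  {v: True, d: True}


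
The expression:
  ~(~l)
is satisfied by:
  {l: True}


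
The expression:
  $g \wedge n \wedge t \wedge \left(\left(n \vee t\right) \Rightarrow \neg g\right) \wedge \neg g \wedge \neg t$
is never true.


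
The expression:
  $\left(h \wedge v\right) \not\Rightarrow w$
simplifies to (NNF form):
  $h \wedge v \wedge \neg w$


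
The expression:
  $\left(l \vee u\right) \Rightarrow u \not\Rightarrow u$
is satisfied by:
  {u: False, l: False}


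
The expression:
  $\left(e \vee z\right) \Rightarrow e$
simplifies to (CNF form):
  $e \vee \neg z$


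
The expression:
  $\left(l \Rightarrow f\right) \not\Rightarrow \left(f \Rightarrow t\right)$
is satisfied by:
  {f: True, t: False}


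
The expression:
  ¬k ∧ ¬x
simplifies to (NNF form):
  ¬k ∧ ¬x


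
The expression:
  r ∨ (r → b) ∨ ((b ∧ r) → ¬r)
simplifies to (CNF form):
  True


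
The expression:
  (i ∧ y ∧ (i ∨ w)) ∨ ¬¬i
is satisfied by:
  {i: True}


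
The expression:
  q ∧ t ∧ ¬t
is never true.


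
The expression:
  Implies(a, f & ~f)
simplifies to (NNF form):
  ~a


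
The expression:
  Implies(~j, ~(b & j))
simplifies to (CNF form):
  True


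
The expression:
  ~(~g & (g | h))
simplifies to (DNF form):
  g | ~h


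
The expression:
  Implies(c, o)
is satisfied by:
  {o: True, c: False}
  {c: False, o: False}
  {c: True, o: True}


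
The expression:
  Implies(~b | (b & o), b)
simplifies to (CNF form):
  b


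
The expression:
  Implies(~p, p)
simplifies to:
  p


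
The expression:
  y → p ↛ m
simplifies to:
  (p ∧ ¬m) ∨ ¬y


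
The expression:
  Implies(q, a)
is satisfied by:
  {a: True, q: False}
  {q: False, a: False}
  {q: True, a: True}


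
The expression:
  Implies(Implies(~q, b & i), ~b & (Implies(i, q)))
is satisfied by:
  {q: False, b: False, i: False}
  {i: True, q: False, b: False}
  {q: True, i: False, b: False}
  {i: True, q: True, b: False}
  {b: True, i: False, q: False}


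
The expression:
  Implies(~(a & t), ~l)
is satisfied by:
  {a: True, t: True, l: False}
  {a: True, t: False, l: False}
  {t: True, a: False, l: False}
  {a: False, t: False, l: False}
  {a: True, l: True, t: True}


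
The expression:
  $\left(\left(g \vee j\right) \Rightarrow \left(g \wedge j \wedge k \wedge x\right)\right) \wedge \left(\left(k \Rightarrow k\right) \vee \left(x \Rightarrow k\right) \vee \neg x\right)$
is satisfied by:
  {x: True, k: True, g: False, j: False}
  {x: True, k: False, g: False, j: False}
  {k: True, x: False, g: False, j: False}
  {x: False, k: False, g: False, j: False}
  {j: True, x: True, g: True, k: True}


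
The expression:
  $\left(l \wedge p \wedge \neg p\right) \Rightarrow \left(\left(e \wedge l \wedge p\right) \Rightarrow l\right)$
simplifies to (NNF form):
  $\text{True}$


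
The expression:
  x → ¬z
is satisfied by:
  {z: False, x: False}
  {x: True, z: False}
  {z: True, x: False}


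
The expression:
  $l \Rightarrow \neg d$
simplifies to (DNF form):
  $\neg d \vee \neg l$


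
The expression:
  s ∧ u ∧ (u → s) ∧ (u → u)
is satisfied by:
  {u: True, s: True}


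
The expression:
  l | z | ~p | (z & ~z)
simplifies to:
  l | z | ~p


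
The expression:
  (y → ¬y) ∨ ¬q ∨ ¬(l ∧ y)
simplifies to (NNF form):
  ¬l ∨ ¬q ∨ ¬y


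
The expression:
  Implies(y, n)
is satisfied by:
  {n: True, y: False}
  {y: False, n: False}
  {y: True, n: True}


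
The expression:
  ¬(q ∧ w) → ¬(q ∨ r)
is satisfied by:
  {w: True, r: False, q: False}
  {r: False, q: False, w: False}
  {q: True, w: True, r: False}
  {q: True, w: True, r: True}


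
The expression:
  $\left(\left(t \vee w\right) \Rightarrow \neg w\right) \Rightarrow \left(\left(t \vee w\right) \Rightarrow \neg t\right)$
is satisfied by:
  {w: True, t: False}
  {t: False, w: False}
  {t: True, w: True}


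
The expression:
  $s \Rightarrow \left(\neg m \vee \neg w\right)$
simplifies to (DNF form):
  $\neg m \vee \neg s \vee \neg w$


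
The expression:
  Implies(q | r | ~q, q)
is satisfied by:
  {q: True}


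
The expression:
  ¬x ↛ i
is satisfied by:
  {i: True, x: False}
  {x: False, i: False}
  {x: True, i: True}


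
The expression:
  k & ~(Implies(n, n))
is never true.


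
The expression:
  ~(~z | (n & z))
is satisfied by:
  {z: True, n: False}


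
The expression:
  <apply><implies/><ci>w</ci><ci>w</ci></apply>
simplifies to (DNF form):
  <true/>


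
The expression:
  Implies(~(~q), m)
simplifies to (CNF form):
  m | ~q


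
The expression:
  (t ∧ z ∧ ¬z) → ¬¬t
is always true.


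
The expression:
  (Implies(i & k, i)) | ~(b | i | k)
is always true.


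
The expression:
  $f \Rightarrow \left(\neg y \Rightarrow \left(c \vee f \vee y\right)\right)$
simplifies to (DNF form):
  $\text{True}$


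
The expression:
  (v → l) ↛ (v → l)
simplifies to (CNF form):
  False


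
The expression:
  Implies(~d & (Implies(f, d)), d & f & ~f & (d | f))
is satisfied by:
  {d: True, f: True}
  {d: True, f: False}
  {f: True, d: False}


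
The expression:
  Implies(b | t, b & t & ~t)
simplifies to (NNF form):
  ~b & ~t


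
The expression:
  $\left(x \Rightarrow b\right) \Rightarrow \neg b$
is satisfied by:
  {b: False}


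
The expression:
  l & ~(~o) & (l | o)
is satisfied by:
  {o: True, l: True}


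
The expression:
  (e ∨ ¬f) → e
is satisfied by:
  {e: True, f: True}
  {e: True, f: False}
  {f: True, e: False}


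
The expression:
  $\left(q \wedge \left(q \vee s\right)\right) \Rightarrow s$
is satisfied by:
  {s: True, q: False}
  {q: False, s: False}
  {q: True, s: True}


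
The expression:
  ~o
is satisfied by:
  {o: False}


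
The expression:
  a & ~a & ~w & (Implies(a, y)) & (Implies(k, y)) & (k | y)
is never true.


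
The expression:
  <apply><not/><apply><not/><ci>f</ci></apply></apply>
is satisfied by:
  {f: True}


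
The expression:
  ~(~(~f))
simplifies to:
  ~f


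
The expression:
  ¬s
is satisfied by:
  {s: False}


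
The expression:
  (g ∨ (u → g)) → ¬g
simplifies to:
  ¬g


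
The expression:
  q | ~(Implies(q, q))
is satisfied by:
  {q: True}


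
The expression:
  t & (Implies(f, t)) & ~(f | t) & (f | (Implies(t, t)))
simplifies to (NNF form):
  False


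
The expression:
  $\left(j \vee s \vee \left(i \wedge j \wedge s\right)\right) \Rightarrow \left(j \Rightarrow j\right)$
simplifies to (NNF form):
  $\text{True}$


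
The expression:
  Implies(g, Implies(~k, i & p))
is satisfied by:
  {k: True, p: True, i: True, g: False}
  {k: True, p: True, i: False, g: False}
  {k: True, i: True, g: False, p: False}
  {k: True, i: False, g: False, p: False}
  {p: True, i: True, g: False, k: False}
  {p: True, i: False, g: False, k: False}
  {i: True, p: False, g: False, k: False}
  {i: False, p: False, g: False, k: False}
  {k: True, p: True, g: True, i: True}
  {k: True, p: True, g: True, i: False}
  {k: True, g: True, i: True, p: False}
  {k: True, g: True, i: False, p: False}
  {p: True, g: True, i: True, k: False}


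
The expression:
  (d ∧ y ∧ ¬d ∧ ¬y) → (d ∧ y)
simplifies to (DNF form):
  True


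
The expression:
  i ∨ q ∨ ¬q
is always true.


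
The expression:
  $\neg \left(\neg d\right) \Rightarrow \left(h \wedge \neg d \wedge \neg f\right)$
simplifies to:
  $\neg d$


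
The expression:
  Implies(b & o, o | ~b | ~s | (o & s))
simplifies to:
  True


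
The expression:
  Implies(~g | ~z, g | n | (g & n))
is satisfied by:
  {n: True, g: True}
  {n: True, g: False}
  {g: True, n: False}


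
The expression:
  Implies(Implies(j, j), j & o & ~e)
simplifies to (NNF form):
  j & o & ~e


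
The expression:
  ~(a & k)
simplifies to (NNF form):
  ~a | ~k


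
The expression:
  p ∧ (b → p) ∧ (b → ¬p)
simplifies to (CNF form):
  p ∧ ¬b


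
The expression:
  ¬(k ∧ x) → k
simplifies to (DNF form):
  k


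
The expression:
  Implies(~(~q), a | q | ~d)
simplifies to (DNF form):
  True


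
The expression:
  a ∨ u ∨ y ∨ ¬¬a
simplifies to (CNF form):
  a ∨ u ∨ y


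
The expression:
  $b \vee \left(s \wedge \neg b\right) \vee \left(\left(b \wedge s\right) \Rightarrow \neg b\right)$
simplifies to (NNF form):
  $\text{True}$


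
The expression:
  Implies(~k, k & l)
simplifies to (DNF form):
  k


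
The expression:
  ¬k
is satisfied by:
  {k: False}


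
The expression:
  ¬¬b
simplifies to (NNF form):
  b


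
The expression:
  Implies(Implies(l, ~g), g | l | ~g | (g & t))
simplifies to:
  True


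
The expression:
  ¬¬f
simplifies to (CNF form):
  f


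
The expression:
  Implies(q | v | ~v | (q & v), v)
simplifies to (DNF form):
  v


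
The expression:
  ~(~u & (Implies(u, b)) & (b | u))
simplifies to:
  u | ~b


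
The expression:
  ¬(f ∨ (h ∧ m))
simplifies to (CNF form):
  ¬f ∧ (¬h ∨ ¬m)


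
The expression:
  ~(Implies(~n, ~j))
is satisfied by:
  {j: True, n: False}


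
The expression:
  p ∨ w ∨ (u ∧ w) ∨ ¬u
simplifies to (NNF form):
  p ∨ w ∨ ¬u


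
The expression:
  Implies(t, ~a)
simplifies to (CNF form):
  ~a | ~t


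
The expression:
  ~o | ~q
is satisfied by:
  {o: False, q: False}
  {q: True, o: False}
  {o: True, q: False}


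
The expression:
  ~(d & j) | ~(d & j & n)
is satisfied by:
  {d: False, n: False, j: False}
  {j: True, d: False, n: False}
  {n: True, d: False, j: False}
  {j: True, n: True, d: False}
  {d: True, j: False, n: False}
  {j: True, d: True, n: False}
  {n: True, d: True, j: False}


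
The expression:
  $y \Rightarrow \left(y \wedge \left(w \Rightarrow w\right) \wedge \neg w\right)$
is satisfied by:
  {w: False, y: False}
  {y: True, w: False}
  {w: True, y: False}


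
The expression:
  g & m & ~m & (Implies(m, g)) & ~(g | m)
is never true.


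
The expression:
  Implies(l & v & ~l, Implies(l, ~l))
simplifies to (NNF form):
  True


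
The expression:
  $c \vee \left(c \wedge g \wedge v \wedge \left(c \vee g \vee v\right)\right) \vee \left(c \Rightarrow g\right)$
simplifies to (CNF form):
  $\text{True}$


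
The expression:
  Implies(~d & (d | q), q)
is always true.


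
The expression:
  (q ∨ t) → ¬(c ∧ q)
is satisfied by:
  {c: False, q: False}
  {q: True, c: False}
  {c: True, q: False}


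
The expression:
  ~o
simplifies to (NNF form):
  ~o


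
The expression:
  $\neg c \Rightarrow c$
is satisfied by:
  {c: True}


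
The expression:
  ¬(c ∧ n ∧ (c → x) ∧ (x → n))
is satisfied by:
  {c: False, x: False, n: False}
  {n: True, c: False, x: False}
  {x: True, c: False, n: False}
  {n: True, x: True, c: False}
  {c: True, n: False, x: False}
  {n: True, c: True, x: False}
  {x: True, c: True, n: False}


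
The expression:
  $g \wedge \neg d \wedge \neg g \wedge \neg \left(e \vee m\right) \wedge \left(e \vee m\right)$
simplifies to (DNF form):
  $\text{False}$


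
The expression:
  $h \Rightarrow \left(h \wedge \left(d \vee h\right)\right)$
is always true.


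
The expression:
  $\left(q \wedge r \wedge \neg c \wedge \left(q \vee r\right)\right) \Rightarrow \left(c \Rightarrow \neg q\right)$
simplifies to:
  $\text{True}$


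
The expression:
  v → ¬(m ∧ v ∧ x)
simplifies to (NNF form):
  ¬m ∨ ¬v ∨ ¬x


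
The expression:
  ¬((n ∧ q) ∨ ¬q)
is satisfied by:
  {q: True, n: False}


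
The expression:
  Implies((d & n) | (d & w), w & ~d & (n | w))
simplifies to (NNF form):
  ~d | (~n & ~w)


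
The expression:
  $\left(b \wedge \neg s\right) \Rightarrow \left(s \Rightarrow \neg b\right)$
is always true.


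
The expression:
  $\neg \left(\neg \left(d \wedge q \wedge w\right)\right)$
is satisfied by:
  {w: True, d: True, q: True}


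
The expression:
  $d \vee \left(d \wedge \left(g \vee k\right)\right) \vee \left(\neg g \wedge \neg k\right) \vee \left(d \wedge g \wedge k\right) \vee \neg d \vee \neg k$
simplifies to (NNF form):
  $\text{True}$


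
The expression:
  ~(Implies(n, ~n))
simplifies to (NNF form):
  n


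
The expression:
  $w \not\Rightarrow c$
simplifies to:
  $w \wedge \neg c$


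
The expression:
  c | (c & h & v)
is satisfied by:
  {c: True}


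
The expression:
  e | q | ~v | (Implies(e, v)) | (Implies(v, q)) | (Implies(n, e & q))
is always true.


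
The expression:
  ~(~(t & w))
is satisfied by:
  {t: True, w: True}


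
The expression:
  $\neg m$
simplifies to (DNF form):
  $\neg m$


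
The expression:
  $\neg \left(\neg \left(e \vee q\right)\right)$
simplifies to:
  $e \vee q$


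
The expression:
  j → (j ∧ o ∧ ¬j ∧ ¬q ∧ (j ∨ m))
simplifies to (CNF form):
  ¬j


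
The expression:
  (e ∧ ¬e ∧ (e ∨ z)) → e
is always true.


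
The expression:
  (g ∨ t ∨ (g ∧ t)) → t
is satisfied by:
  {t: True, g: False}
  {g: False, t: False}
  {g: True, t: True}


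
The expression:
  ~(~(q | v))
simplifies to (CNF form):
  q | v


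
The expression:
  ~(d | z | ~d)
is never true.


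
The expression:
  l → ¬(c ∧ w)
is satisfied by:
  {l: False, c: False, w: False}
  {w: True, l: False, c: False}
  {c: True, l: False, w: False}
  {w: True, c: True, l: False}
  {l: True, w: False, c: False}
  {w: True, l: True, c: False}
  {c: True, l: True, w: False}


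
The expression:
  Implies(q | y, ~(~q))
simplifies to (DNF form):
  q | ~y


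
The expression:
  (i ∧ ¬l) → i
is always true.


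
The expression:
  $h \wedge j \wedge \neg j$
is never true.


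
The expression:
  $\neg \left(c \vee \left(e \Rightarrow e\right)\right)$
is never true.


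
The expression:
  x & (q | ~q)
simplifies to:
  x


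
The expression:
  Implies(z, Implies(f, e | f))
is always true.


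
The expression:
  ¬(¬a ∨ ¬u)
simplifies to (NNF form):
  a ∧ u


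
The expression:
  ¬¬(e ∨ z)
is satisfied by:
  {z: True, e: True}
  {z: True, e: False}
  {e: True, z: False}


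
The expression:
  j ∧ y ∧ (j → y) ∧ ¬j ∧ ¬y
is never true.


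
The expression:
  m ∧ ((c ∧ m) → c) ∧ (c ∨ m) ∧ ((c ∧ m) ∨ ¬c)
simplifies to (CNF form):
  m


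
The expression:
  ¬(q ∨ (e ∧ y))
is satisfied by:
  {q: False, e: False, y: False}
  {y: True, q: False, e: False}
  {e: True, q: False, y: False}


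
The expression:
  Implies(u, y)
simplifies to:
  y | ~u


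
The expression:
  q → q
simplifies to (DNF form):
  True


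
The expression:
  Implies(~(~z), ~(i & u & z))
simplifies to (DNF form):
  ~i | ~u | ~z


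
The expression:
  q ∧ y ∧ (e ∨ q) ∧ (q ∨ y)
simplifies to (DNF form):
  q ∧ y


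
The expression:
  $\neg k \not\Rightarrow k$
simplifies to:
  $\neg k$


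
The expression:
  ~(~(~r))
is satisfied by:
  {r: False}


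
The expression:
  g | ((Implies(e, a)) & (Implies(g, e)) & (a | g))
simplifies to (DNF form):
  a | g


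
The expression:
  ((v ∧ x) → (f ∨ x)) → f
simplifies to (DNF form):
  f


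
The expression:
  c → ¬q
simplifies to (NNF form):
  ¬c ∨ ¬q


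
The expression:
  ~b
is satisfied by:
  {b: False}


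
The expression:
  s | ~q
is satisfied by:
  {s: True, q: False}
  {q: False, s: False}
  {q: True, s: True}


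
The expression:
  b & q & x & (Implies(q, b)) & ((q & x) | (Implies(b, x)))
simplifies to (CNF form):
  b & q & x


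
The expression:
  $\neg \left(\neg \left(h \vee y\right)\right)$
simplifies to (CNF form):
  $h \vee y$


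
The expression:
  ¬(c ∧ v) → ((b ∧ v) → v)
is always true.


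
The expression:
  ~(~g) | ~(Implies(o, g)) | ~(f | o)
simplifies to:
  g | o | ~f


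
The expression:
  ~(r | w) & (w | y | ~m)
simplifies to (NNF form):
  ~r & ~w & (y | ~m)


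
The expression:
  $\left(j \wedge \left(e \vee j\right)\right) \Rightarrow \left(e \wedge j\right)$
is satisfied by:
  {e: True, j: False}
  {j: False, e: False}
  {j: True, e: True}


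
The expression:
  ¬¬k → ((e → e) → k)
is always true.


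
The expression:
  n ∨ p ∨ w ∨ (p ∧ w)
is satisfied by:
  {n: True, p: True, w: True}
  {n: True, p: True, w: False}
  {n: True, w: True, p: False}
  {n: True, w: False, p: False}
  {p: True, w: True, n: False}
  {p: True, w: False, n: False}
  {w: True, p: False, n: False}


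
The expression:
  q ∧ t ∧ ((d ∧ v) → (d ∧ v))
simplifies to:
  q ∧ t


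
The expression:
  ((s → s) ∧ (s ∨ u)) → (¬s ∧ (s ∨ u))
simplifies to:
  ¬s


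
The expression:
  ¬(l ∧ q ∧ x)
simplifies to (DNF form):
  ¬l ∨ ¬q ∨ ¬x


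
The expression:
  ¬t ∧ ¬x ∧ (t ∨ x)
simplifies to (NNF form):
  False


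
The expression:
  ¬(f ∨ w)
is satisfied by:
  {w: False, f: False}


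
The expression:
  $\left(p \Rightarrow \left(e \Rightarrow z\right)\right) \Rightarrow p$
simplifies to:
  $p$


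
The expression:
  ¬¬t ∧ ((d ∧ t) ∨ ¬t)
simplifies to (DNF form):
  d ∧ t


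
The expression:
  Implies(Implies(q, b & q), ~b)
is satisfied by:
  {b: False}


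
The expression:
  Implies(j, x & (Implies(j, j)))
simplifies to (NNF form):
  x | ~j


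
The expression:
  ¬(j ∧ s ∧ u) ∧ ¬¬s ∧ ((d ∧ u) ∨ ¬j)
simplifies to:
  s ∧ ¬j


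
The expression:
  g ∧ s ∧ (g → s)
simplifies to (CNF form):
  g ∧ s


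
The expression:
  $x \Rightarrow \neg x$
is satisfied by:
  {x: False}


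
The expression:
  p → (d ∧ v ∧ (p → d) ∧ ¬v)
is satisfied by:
  {p: False}


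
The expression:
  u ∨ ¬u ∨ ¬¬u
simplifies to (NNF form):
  True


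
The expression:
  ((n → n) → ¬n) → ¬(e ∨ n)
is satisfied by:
  {n: True, e: False}
  {e: False, n: False}
  {e: True, n: True}


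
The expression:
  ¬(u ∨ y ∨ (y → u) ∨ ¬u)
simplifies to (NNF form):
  False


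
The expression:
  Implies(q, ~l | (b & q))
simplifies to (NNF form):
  b | ~l | ~q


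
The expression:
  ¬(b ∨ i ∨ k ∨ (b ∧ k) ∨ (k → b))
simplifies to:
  False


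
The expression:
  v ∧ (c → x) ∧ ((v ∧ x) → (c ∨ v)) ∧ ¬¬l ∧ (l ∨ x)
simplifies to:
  l ∧ v ∧ (x ∨ ¬c)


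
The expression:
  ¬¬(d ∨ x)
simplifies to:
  d ∨ x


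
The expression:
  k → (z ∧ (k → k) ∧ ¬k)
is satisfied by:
  {k: False}


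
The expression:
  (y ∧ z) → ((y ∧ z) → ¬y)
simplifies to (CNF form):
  ¬y ∨ ¬z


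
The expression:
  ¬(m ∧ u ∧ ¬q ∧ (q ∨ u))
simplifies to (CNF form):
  q ∨ ¬m ∨ ¬u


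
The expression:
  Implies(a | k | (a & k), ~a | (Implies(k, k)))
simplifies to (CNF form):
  True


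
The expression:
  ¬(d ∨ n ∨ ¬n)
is never true.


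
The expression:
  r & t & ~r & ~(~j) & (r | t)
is never true.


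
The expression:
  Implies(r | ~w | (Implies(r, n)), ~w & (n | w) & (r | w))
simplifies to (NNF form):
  n & r & ~w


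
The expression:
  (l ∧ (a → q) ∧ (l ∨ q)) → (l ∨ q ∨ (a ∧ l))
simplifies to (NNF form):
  True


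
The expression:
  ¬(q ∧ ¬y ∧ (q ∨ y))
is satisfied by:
  {y: True, q: False}
  {q: False, y: False}
  {q: True, y: True}


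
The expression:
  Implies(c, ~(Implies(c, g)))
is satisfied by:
  {g: False, c: False}
  {c: True, g: False}
  {g: True, c: False}


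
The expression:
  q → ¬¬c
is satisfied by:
  {c: True, q: False}
  {q: False, c: False}
  {q: True, c: True}


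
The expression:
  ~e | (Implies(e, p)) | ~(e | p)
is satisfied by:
  {p: True, e: False}
  {e: False, p: False}
  {e: True, p: True}


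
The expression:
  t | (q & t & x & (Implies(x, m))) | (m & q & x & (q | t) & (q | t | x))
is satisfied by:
  {x: True, t: True, m: True, q: True}
  {x: True, t: True, m: True, q: False}
  {x: True, t: True, q: True, m: False}
  {x: True, t: True, q: False, m: False}
  {t: True, m: True, q: True, x: False}
  {t: True, m: True, q: False, x: False}
  {t: True, m: False, q: True, x: False}
  {t: True, m: False, q: False, x: False}
  {x: True, m: True, q: True, t: False}


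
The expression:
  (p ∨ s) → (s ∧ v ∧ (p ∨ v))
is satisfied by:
  {v: True, p: False, s: False}
  {p: False, s: False, v: False}
  {s: True, v: True, p: False}
  {s: True, p: True, v: True}


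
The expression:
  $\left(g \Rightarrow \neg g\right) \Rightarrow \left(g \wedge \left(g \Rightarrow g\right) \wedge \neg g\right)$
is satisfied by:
  {g: True}


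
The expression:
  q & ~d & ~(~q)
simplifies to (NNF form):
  q & ~d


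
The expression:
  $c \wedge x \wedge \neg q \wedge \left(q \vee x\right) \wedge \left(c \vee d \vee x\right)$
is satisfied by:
  {c: True, x: True, q: False}


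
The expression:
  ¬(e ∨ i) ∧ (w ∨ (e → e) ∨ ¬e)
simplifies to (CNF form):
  ¬e ∧ ¬i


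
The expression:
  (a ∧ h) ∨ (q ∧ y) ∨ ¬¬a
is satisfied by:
  {a: True, q: True, y: True}
  {a: True, q: True, y: False}
  {a: True, y: True, q: False}
  {a: True, y: False, q: False}
  {q: True, y: True, a: False}


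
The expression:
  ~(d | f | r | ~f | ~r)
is never true.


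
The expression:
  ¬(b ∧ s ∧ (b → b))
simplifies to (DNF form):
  ¬b ∨ ¬s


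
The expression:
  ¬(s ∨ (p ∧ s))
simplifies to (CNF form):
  ¬s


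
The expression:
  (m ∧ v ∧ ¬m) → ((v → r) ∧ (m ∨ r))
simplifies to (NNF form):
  True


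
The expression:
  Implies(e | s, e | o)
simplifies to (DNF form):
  e | o | ~s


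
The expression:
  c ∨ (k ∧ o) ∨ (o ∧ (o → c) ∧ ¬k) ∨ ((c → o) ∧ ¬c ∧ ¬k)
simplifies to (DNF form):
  c ∨ o ∨ ¬k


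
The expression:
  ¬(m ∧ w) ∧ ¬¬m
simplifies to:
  m ∧ ¬w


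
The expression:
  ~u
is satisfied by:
  {u: False}


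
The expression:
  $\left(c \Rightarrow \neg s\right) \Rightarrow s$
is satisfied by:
  {s: True}


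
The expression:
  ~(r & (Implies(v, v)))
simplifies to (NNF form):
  ~r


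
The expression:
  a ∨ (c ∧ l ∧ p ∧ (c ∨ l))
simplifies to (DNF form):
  a ∨ (c ∧ l ∧ p)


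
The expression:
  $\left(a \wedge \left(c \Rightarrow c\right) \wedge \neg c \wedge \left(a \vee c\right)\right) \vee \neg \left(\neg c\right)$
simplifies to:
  $a \vee c$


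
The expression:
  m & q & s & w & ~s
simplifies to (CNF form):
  False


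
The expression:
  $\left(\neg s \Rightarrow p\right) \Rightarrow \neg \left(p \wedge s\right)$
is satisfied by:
  {s: False, p: False}
  {p: True, s: False}
  {s: True, p: False}


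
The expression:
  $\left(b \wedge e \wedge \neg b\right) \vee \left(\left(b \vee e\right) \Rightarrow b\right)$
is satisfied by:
  {b: True, e: False}
  {e: False, b: False}
  {e: True, b: True}


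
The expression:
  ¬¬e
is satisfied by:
  {e: True}


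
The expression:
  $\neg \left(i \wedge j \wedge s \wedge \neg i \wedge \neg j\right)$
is always true.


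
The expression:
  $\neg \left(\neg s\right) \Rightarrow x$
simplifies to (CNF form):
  $x \vee \neg s$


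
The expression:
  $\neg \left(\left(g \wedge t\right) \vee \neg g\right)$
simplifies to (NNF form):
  $g \wedge \neg t$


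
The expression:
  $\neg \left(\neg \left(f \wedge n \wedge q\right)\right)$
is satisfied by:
  {f: True, q: True, n: True}


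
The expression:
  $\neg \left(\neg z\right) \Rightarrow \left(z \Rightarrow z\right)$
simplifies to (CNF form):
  $\text{True}$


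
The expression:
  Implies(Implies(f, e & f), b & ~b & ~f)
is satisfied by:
  {f: True, e: False}


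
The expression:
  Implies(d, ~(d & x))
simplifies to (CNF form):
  ~d | ~x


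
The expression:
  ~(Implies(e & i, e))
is never true.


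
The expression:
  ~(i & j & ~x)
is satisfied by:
  {x: True, i: False, j: False}
  {i: False, j: False, x: False}
  {j: True, x: True, i: False}
  {j: True, i: False, x: False}
  {x: True, i: True, j: False}
  {i: True, x: False, j: False}
  {j: True, i: True, x: True}


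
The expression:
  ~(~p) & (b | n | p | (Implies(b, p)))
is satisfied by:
  {p: True}


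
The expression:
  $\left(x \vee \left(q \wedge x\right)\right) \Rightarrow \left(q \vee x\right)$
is always true.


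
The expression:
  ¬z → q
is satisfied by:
  {q: True, z: True}
  {q: True, z: False}
  {z: True, q: False}


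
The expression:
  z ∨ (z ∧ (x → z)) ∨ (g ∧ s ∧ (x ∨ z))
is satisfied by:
  {z: True, s: True, x: True, g: True}
  {z: True, s: True, x: True, g: False}
  {z: True, s: True, g: True, x: False}
  {z: True, s: True, g: False, x: False}
  {z: True, x: True, g: True, s: False}
  {z: True, x: True, g: False, s: False}
  {z: True, x: False, g: True, s: False}
  {z: True, x: False, g: False, s: False}
  {s: True, x: True, g: True, z: False}


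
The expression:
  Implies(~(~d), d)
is always true.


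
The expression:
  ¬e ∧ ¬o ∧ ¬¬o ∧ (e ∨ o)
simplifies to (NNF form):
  False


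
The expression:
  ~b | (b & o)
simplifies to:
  o | ~b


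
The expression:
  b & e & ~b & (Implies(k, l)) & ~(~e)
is never true.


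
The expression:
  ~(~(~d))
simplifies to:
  ~d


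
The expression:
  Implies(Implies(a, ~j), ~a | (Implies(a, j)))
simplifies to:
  j | ~a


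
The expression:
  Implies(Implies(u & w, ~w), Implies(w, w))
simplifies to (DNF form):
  True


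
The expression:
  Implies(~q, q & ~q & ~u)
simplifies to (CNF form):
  q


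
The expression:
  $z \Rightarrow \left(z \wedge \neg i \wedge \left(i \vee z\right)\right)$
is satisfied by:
  {z: False, i: False}
  {i: True, z: False}
  {z: True, i: False}


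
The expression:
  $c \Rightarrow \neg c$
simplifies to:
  $\neg c$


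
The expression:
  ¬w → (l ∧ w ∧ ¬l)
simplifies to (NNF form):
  w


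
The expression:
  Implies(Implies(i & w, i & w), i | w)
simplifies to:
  i | w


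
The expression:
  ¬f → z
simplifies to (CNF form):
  f ∨ z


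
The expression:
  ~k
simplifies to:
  ~k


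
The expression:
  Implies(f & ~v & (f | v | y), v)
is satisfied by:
  {v: True, f: False}
  {f: False, v: False}
  {f: True, v: True}


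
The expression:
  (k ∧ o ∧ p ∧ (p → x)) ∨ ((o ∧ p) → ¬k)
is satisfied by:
  {x: True, p: False, k: False, o: False}
  {x: False, p: False, k: False, o: False}
  {x: True, o: True, p: False, k: False}
  {o: True, x: False, p: False, k: False}
  {x: True, k: True, o: False, p: False}
  {k: True, o: False, p: False, x: False}
  {x: True, o: True, k: True, p: False}
  {o: True, k: True, x: False, p: False}
  {x: True, p: True, o: False, k: False}
  {p: True, o: False, k: False, x: False}
  {x: True, o: True, p: True, k: False}
  {o: True, p: True, x: False, k: False}
  {x: True, k: True, p: True, o: False}
  {k: True, p: True, o: False, x: False}
  {x: True, o: True, k: True, p: True}


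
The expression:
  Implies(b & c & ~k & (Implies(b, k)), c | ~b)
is always true.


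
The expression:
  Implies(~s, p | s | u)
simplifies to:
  p | s | u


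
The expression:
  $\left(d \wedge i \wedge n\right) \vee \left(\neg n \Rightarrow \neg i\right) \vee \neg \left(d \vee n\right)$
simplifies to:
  $n \vee \neg d \vee \neg i$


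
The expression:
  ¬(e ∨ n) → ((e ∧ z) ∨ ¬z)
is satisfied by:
  {n: True, e: True, z: False}
  {n: True, e: False, z: False}
  {e: True, n: False, z: False}
  {n: False, e: False, z: False}
  {n: True, z: True, e: True}
  {n: True, z: True, e: False}
  {z: True, e: True, n: False}


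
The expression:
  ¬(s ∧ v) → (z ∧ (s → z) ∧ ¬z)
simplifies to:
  s ∧ v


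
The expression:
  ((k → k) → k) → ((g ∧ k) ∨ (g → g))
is always true.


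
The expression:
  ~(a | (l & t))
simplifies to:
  ~a & (~l | ~t)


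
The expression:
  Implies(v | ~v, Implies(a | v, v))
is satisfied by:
  {v: True, a: False}
  {a: False, v: False}
  {a: True, v: True}


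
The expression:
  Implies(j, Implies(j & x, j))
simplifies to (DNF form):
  True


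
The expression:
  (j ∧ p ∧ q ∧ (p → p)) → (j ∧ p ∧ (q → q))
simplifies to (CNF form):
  True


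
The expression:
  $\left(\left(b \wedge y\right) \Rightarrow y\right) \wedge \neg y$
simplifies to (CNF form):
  $\neg y$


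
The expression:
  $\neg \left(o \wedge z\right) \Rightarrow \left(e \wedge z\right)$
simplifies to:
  $z \wedge \left(e \vee o\right)$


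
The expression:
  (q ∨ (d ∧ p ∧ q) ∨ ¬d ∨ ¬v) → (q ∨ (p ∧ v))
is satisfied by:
  {q: True, v: True, d: True, p: True}
  {q: True, v: True, d: True, p: False}
  {q: True, v: True, p: True, d: False}
  {q: True, v: True, p: False, d: False}
  {q: True, d: True, p: True, v: False}
  {q: True, d: True, p: False, v: False}
  {q: True, d: False, p: True, v: False}
  {q: True, d: False, p: False, v: False}
  {v: True, d: True, p: True, q: False}
  {v: True, d: True, p: False, q: False}
  {v: True, p: True, d: False, q: False}


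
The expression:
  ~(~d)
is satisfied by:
  {d: True}


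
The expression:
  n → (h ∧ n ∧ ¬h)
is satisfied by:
  {n: False}


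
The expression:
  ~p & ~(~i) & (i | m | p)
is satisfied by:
  {i: True, p: False}


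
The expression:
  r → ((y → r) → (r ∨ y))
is always true.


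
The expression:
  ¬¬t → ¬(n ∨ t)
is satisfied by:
  {t: False}


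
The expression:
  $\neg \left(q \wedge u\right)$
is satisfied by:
  {u: False, q: False}
  {q: True, u: False}
  {u: True, q: False}


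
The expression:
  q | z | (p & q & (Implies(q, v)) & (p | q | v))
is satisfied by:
  {q: True, z: True}
  {q: True, z: False}
  {z: True, q: False}


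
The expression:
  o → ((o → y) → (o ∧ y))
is always true.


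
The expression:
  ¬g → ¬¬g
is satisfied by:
  {g: True}


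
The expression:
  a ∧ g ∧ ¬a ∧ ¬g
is never true.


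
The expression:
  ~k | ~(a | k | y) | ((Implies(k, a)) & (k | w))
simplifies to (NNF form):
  a | ~k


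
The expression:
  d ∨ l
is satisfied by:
  {d: True, l: True}
  {d: True, l: False}
  {l: True, d: False}


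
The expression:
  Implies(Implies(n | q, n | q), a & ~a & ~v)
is never true.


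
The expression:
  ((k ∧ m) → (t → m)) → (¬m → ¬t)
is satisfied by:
  {m: True, t: False}
  {t: False, m: False}
  {t: True, m: True}


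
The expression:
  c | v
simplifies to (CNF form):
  c | v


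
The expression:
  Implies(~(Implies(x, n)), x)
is always true.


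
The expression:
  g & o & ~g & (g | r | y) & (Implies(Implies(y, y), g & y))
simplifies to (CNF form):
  False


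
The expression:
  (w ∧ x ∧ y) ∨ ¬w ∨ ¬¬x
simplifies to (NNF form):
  x ∨ ¬w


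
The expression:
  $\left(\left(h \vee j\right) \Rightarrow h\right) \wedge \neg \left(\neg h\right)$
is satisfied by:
  {h: True}


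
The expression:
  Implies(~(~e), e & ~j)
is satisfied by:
  {e: False, j: False}
  {j: True, e: False}
  {e: True, j: False}


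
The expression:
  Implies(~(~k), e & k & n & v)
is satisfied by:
  {n: True, v: True, e: True, k: False}
  {n: True, v: True, e: False, k: False}
  {n: True, e: True, v: False, k: False}
  {n: True, e: False, v: False, k: False}
  {v: True, e: True, n: False, k: False}
  {v: True, n: False, e: False, k: False}
  {v: False, e: True, n: False, k: False}
  {v: False, n: False, e: False, k: False}
  {n: True, k: True, v: True, e: True}


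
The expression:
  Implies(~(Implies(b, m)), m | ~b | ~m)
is always true.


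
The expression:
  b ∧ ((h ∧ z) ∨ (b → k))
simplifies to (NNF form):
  b ∧ (h ∨ k) ∧ (k ∨ z)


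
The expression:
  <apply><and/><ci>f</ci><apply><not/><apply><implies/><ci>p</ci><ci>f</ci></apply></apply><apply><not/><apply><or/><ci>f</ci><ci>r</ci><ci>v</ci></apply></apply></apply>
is never true.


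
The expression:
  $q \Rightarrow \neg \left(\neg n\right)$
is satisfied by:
  {n: True, q: False}
  {q: False, n: False}
  {q: True, n: True}


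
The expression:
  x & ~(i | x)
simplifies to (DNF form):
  False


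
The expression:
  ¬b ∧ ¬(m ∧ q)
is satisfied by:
  {m: False, b: False, q: False}
  {q: True, m: False, b: False}
  {m: True, q: False, b: False}


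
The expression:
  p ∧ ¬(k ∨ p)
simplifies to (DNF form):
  False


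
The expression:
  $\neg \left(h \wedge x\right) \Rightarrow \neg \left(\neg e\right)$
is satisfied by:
  {e: True, h: True, x: True}
  {e: True, h: True, x: False}
  {e: True, x: True, h: False}
  {e: True, x: False, h: False}
  {h: True, x: True, e: False}


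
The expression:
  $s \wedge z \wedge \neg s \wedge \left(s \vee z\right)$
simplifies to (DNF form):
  $\text{False}$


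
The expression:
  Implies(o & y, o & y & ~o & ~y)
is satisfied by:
  {o: False, y: False}
  {y: True, o: False}
  {o: True, y: False}


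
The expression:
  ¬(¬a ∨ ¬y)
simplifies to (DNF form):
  a ∧ y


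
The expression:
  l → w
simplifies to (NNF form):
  w ∨ ¬l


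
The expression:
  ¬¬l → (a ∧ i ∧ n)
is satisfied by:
  {a: True, n: True, i: True, l: False}
  {a: True, n: True, i: False, l: False}
  {a: True, i: True, n: False, l: False}
  {a: True, i: False, n: False, l: False}
  {n: True, i: True, a: False, l: False}
  {n: True, a: False, i: False, l: False}
  {n: False, i: True, a: False, l: False}
  {n: False, a: False, i: False, l: False}
  {a: True, l: True, n: True, i: True}


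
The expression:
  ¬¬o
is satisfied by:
  {o: True}


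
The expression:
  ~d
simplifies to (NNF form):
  ~d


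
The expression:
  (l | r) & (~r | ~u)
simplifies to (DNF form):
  (l & ~r) | (r & ~u)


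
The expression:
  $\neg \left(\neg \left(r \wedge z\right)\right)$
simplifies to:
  $r \wedge z$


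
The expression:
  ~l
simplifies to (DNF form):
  ~l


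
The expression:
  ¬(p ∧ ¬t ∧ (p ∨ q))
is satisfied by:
  {t: True, p: False}
  {p: False, t: False}
  {p: True, t: True}


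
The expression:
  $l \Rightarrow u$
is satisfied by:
  {u: True, l: False}
  {l: False, u: False}
  {l: True, u: True}


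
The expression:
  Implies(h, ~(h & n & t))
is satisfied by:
  {h: False, t: False, n: False}
  {n: True, h: False, t: False}
  {t: True, h: False, n: False}
  {n: True, t: True, h: False}
  {h: True, n: False, t: False}
  {n: True, h: True, t: False}
  {t: True, h: True, n: False}
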